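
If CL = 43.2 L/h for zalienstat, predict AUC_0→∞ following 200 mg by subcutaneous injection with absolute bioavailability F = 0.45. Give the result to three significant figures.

AUC_0→∞ = F × Dose / CL
        = 0.45 × 200 / 43.2 = 2.08333 mg/L·h

AUC = 2.08 mg/L·h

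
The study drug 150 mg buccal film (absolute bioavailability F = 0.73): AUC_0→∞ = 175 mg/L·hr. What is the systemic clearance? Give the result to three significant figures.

CL = F × Dose / AUC_0→∞
   = 0.73 × 150 / 175 = 0.625714 L/hr

CL = 0.626 L/hr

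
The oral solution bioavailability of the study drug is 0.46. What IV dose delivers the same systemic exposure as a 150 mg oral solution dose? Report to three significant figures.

Systemic exposure from an extravascular dose = F × D_ev, so the equivalent IV dose is F × D_ev.
D_iv = F × D_ev = 0.46 × 150 = 69 mg

D_iv = 69.0 mg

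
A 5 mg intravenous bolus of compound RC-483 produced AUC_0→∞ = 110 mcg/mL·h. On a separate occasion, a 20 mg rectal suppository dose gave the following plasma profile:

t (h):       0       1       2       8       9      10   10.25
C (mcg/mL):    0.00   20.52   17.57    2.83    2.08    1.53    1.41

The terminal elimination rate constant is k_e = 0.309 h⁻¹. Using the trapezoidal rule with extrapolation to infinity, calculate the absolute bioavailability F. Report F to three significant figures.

F = 0.227

Trapezoidal AUC_0→10.25 (rectal suppository):
  [0→1]: (0.00+20.52)/2 × 1 = 10.26
  [1→2]: (20.52+17.57)/2 × 1 = 19.045
  [2→8]: (17.57+2.83)/2 × 6 = 61.2
  [8→9]: (2.83+2.08)/2 × 1 = 2.455
  [9→10]: (2.08+1.53)/2 × 1 = 1.805
  [10→10.25]: (1.53+1.41)/2 × 0.25 = 0.3675
  Sum = 95.1325 mcg/mL·h
Tail: C_last/k_e = 1.41/0.309 = 4.563
AUC_0→∞ (rectal suppository) = 95.1325 + 4.563 = 99.6955 mcg/mL·h
F = (AUC_ev/D_ev)/(AUC_iv/D_iv) = (99.6955/20)/(110/5) = 4.984775/22 = 0.2266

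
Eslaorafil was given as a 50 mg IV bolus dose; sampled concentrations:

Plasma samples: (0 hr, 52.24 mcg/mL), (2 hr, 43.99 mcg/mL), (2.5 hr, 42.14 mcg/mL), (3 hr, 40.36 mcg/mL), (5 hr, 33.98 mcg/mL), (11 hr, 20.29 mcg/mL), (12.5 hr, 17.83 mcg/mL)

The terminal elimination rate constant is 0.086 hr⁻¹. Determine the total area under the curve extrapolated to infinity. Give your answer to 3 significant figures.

AUC = 611 mcg/mL·hr

Trapezoidal AUC_0→12.5:
  [0→2]: (52.24+43.99)/2 × 2 = 96.23
  [2→2.5]: (43.99+42.14)/2 × 0.5 = 21.5325
  [2.5→3]: (42.14+40.36)/2 × 0.5 = 20.625
  [3→5]: (40.36+33.98)/2 × 2 = 74.34
  [5→11]: (33.98+20.29)/2 × 6 = 162.81
  [11→12.5]: (20.29+17.83)/2 × 1.5 = 28.59
  Sum = 404.1275 mcg/mL·hr
Extrapolated tail: C_last / k_e = 17.83 / 0.086 = 207.326
AUC_0→∞ = 404.1275 + 207.326 = 611.4535 mcg/mL·hr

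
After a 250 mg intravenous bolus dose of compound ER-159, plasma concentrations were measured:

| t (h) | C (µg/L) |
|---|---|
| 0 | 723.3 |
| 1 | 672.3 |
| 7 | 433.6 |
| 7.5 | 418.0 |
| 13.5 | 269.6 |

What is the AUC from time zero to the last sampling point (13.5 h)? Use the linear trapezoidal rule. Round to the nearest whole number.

Trapezoidal AUC_0→13.5:
  [0→1]: (723.3+672.3)/2 × 1 = 697.8
  [1→7]: (672.3+433.6)/2 × 6 = 3317.7
  [7→7.5]: (433.6+418.0)/2 × 0.5 = 212.9
  [7.5→13.5]: (418.0+269.6)/2 × 6 = 2062.8
  Sum = 6291.2 µg/L·h

AUC = 6291 µg/L·h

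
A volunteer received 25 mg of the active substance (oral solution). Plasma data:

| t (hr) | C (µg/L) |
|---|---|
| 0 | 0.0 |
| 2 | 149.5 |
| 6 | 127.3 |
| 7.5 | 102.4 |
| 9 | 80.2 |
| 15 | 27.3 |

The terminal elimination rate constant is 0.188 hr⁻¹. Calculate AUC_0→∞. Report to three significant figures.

AUC = 1480 µg/L·hr

Trapezoidal AUC_0→15:
  [0→2]: (0.0+149.5)/2 × 2 = 149.5
  [2→6]: (149.5+127.3)/2 × 4 = 553.6
  [6→7.5]: (127.3+102.4)/2 × 1.5 = 172.275
  [7.5→9]: (102.4+80.2)/2 × 1.5 = 136.95
  [9→15]: (80.2+27.3)/2 × 6 = 322.5
  Sum = 1334.825 µg/L·hr
Extrapolated tail: C_last / k_e = 27.3 / 0.188 = 145.213
AUC_0→∞ = 1334.825 + 145.213 = 1480.038 µg/L·hr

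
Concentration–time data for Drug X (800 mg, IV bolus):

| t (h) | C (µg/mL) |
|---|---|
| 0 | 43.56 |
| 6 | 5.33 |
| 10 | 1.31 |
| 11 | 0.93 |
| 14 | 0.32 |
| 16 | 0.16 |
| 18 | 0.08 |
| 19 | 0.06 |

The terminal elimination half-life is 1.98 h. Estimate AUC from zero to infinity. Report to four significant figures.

Trapezoidal AUC_0→19:
  [0→6]: (43.56+5.33)/2 × 6 = 146.67
  [6→10]: (5.33+1.31)/2 × 4 = 13.28
  [10→11]: (1.31+0.93)/2 × 1 = 1.12
  [11→14]: (0.93+0.32)/2 × 3 = 1.875
  [14→16]: (0.32+0.16)/2 × 2 = 0.48
  [16→18]: (0.16+0.08)/2 × 2 = 0.24
  [18→19]: (0.08+0.06)/2 × 1 = 0.07
  Sum = 163.735 µg/mL·h
k_e = ln2 / t½ = 0.693147 / 1.98 = 0.3501 h^-1
Extrapolated tail: C_last / k_e = 0.06 / 0.3501 = 0.171
AUC_0→∞ = 163.735 + 0.171 = 163.906 µg/mL·h

AUC = 163.9 µg/mL·h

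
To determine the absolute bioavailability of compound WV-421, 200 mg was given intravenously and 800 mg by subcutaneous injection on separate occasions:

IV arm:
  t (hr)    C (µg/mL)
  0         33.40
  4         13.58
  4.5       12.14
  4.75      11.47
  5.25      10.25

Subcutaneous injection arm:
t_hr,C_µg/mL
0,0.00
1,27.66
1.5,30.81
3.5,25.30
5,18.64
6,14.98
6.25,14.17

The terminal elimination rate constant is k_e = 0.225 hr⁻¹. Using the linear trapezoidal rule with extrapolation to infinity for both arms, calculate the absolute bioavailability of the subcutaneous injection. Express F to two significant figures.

F = 0.33

Trapezoidal AUC_0→5.25 (IV):
  [0→4]: (33.40+13.58)/2 × 4 = 93.96
  [4→4.5]: (13.58+12.14)/2 × 0.5 = 6.43
  [4.5→4.75]: (12.14+11.47)/2 × 0.25 = 2.95125
  [4.75→5.25]: (11.47+10.25)/2 × 0.5 = 5.43
  Sum = 108.77125 µg/mL·hr
IV tail: 10.25/0.225 = 45.556; AUC_iv,0→∞ = 108.77125 + 45.556 = 154.32725 µg/mL·hr
Trapezoidal AUC_0→6.25 (subcutaneous injection):
  [0→1]: (0.00+27.66)/2 × 1 = 13.83
  [1→1.5]: (27.66+30.81)/2 × 0.5 = 14.6175
  [1.5→3.5]: (30.81+25.30)/2 × 2 = 56.11
  [3.5→5]: (25.30+18.64)/2 × 1.5 = 32.955
  [5→6]: (18.64+14.98)/2 × 1 = 16.81
  [6→6.25]: (14.98+14.17)/2 × 0.25 = 3.64375
  Sum = 137.96625 µg/mL·hr
subcutaneous injection tail: 14.17/0.225 = 62.978; AUC_ev,0→∞ = 137.96625 + 62.978 = 200.94425 µg/mL·hr
F = (AUC_ev/D_ev)/(AUC_iv/D_iv) = (200.94425/800)/(154.32725/200) = 0.25118/0.77163625 = 0.3255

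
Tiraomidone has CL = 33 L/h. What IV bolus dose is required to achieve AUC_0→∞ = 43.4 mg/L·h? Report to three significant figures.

Dose = 1430 mg

Dose_iv = CL × AUC_0→∞
     = 33 × 43.4 = 1432.2 mg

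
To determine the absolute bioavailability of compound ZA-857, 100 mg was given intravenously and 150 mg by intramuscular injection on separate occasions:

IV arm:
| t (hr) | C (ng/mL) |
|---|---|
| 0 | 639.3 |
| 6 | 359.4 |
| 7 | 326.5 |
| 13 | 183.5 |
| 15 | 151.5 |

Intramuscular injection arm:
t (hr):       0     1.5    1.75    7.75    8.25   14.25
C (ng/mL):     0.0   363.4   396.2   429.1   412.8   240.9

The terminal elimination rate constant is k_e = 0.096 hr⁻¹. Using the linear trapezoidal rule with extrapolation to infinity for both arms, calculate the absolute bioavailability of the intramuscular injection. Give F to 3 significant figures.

Trapezoidal AUC_0→15 (IV):
  [0→6]: (639.3+359.4)/2 × 6 = 2996.1
  [6→7]: (359.4+326.5)/2 × 1 = 342.95
  [7→13]: (326.5+183.5)/2 × 6 = 1530.0
  [13→15]: (183.5+151.5)/2 × 2 = 335.0
  Sum = 5204.05 ng/mL·hr
IV tail: 151.5/0.096 = 1578.125; AUC_iv,0→∞ = 5204.05 + 1578.125 = 6782.175 ng/mL·hr
Trapezoidal AUC_0→14.25 (intramuscular injection):
  [0→1.5]: (0.0+363.4)/2 × 1.5 = 272.55
  [1.5→1.75]: (363.4+396.2)/2 × 0.25 = 94.95
  [1.75→7.75]: (396.2+429.1)/2 × 6 = 2475.9
  [7.75→8.25]: (429.1+412.8)/2 × 0.5 = 210.475
  [8.25→14.25]: (412.8+240.9)/2 × 6 = 1961.1
  Sum = 5014.975 ng/mL·hr
intramuscular injection tail: 240.9/0.096 = 2509.375; AUC_ev,0→∞ = 5014.975 + 2509.375 = 7524.35 ng/mL·hr
F = (AUC_ev/D_ev)/(AUC_iv/D_iv) = (7524.35/150)/(6782.175/100) = 50.1623/67.82175 = 0.7396

F = 0.740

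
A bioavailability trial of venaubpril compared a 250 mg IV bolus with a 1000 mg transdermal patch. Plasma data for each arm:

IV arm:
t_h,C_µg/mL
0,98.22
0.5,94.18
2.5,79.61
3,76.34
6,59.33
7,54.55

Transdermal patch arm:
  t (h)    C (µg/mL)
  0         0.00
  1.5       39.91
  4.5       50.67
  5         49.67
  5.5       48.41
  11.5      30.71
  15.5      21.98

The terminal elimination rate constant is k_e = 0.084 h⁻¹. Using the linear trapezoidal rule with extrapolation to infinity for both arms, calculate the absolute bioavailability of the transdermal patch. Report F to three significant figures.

F = 0.175

Trapezoidal AUC_0→7 (IV):
  [0→0.5]: (98.22+94.18)/2 × 0.5 = 48.1
  [0.5→2.5]: (94.18+79.61)/2 × 2 = 173.79
  [2.5→3]: (79.61+76.34)/2 × 0.5 = 38.9875
  [3→6]: (76.34+59.33)/2 × 3 = 203.505
  [6→7]: (59.33+54.55)/2 × 1 = 56.94
  Sum = 521.3225 µg/mL·h
IV tail: 54.55/0.084 = 649.405; AUC_iv,0→∞ = 521.3225 + 649.405 = 1170.7275 µg/mL·h
Trapezoidal AUC_0→15.5 (transdermal patch):
  [0→1.5]: (0.00+39.91)/2 × 1.5 = 29.9325
  [1.5→4.5]: (39.91+50.67)/2 × 3 = 135.87
  [4.5→5]: (50.67+49.67)/2 × 0.5 = 25.085
  [5→5.5]: (49.67+48.41)/2 × 0.5 = 24.52
  [5.5→11.5]: (48.41+30.71)/2 × 6 = 237.36
  [11.5→15.5]: (30.71+21.98)/2 × 4 = 105.38
  Sum = 558.1475 µg/mL·h
transdermal patch tail: 21.98/0.084 = 261.667; AUC_ev,0→∞ = 558.1475 + 261.667 = 819.8145 µg/mL·h
F = (AUC_ev/D_ev)/(AUC_iv/D_iv) = (819.8145/1000)/(1170.7275/250) = 0.8198145/4.68291 = 0.1751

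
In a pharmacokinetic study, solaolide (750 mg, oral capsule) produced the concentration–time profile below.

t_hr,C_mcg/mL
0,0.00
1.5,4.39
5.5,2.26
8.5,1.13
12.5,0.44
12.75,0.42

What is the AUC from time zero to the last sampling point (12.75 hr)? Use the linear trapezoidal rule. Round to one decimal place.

Trapezoidal AUC_0→12.75:
  [0→1.5]: (0.00+4.39)/2 × 1.5 = 3.2925
  [1.5→5.5]: (4.39+2.26)/2 × 4 = 13.3
  [5.5→8.5]: (2.26+1.13)/2 × 3 = 5.085
  [8.5→12.5]: (1.13+0.44)/2 × 4 = 3.14
  [12.5→12.75]: (0.44+0.42)/2 × 0.25 = 0.1075
  Sum = 24.925 mcg/mL·hr

AUC = 24.9 mcg/mL·hr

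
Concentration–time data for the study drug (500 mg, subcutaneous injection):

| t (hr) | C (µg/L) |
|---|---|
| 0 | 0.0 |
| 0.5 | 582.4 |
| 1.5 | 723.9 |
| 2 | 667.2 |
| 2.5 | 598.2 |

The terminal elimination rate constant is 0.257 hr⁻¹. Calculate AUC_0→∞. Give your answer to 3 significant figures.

Trapezoidal AUC_0→2.5:
  [0→0.5]: (0.0+582.4)/2 × 0.5 = 145.6
  [0.5→1.5]: (582.4+723.9)/2 × 1 = 653.15
  [1.5→2]: (723.9+667.2)/2 × 0.5 = 347.775
  [2→2.5]: (667.2+598.2)/2 × 0.5 = 316.35
  Sum = 1462.875 µg/L·hr
Extrapolated tail: C_last / k_e = 598.2 / 0.257 = 2327.626
AUC_0→∞ = 1462.875 + 2327.626 = 3790.501 µg/L·hr

AUC = 3790 µg/L·hr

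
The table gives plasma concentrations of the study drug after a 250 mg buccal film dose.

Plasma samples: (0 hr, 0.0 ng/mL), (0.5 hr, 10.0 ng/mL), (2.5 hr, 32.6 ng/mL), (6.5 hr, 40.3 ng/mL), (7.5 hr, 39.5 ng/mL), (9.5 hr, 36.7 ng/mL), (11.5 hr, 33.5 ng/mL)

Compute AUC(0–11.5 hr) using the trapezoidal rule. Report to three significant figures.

Trapezoidal AUC_0→11.5:
  [0→0.5]: (0.0+10.0)/2 × 0.5 = 2.5
  [0.5→2.5]: (10.0+32.6)/2 × 2 = 42.6
  [2.5→6.5]: (32.6+40.3)/2 × 4 = 145.8
  [6.5→7.5]: (40.3+39.5)/2 × 1 = 39.9
  [7.5→9.5]: (39.5+36.7)/2 × 2 = 76.2
  [9.5→11.5]: (36.7+33.5)/2 × 2 = 70.2
  Sum = 377.2 ng/mL·hr

AUC = 377 ng/mL·hr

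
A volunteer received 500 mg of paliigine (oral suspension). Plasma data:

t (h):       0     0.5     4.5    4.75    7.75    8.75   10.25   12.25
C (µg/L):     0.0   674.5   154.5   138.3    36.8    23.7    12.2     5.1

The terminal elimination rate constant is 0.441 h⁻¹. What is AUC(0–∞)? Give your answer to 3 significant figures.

AUC = 2210 µg/L·h

Trapezoidal AUC_0→12.25:
  [0→0.5]: (0.0+674.5)/2 × 0.5 = 168.625
  [0.5→4.5]: (674.5+154.5)/2 × 4 = 1658.0
  [4.5→4.75]: (154.5+138.3)/2 × 0.25 = 36.6
  [4.75→7.75]: (138.3+36.8)/2 × 3 = 262.65
  [7.75→8.75]: (36.8+23.7)/2 × 1 = 30.25
  [8.75→10.25]: (23.7+12.2)/2 × 1.5 = 26.925
  [10.25→12.25]: (12.2+5.1)/2 × 2 = 17.3
  Sum = 2200.35 µg/L·h
Extrapolated tail: C_last / k_e = 5.1 / 0.441 = 11.565
AUC_0→∞ = 2200.35 + 11.565 = 2211.915 µg/L·h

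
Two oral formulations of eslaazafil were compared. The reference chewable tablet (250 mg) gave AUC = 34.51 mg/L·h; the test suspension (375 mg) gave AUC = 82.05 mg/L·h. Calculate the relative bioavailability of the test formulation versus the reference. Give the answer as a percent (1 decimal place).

F_rel = 158.5%

F_rel = (AUC_test/D_test) / (AUC_ref/D_ref)
      = (82.05/375) / (34.51/250)
      = 0.2188 / 0.13804 = 1.5850 = 158.50%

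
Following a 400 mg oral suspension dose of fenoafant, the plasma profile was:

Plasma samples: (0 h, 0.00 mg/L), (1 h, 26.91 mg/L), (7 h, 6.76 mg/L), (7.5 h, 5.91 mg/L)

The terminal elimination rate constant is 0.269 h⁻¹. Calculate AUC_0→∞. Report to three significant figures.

Trapezoidal AUC_0→7.5:
  [0→1]: (0.00+26.91)/2 × 1 = 13.455
  [1→7]: (26.91+6.76)/2 × 6 = 101.01
  [7→7.5]: (6.76+5.91)/2 × 0.5 = 3.1675
  Sum = 117.6325 mg/L·h
Extrapolated tail: C_last / k_e = 5.91 / 0.269 = 21.970
AUC_0→∞ = 117.6325 + 21.970 = 139.6025 mg/L·h

AUC = 140 mg/L·h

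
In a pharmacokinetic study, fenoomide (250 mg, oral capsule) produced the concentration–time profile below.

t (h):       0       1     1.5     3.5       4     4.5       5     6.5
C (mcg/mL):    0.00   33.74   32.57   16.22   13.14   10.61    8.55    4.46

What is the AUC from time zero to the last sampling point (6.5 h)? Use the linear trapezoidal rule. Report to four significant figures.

Trapezoidal AUC_0→6.5:
  [0→1]: (0.00+33.74)/2 × 1 = 16.87
  [1→1.5]: (33.74+32.57)/2 × 0.5 = 16.5775
  [1.5→3.5]: (32.57+16.22)/2 × 2 = 48.79
  [3.5→4]: (16.22+13.14)/2 × 0.5 = 7.34
  [4→4.5]: (13.14+10.61)/2 × 0.5 = 5.9375
  [4.5→5]: (10.61+8.55)/2 × 0.5 = 4.79
  [5→6.5]: (8.55+4.46)/2 × 1.5 = 9.7575
  Sum = 110.0625 mcg/mL·h

AUC = 110.1 mcg/mL·h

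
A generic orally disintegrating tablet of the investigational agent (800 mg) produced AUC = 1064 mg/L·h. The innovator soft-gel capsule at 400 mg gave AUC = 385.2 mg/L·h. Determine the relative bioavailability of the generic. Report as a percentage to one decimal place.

F_rel = (AUC_test/D_test) / (AUC_ref/D_ref)
      = (1064/800) / (385.2/400)
      = 1.33 / 0.963 = 1.3811 = 138.11%

F_rel = 138.1%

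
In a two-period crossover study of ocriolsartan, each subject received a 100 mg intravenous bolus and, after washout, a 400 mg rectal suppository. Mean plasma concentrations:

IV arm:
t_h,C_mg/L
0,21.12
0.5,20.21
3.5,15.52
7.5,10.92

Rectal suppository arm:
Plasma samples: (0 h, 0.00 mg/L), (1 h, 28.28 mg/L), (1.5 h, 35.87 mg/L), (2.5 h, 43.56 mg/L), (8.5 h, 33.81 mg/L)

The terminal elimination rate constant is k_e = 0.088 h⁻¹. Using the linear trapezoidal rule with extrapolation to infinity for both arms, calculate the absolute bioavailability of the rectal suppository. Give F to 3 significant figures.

Trapezoidal AUC_0→7.5 (IV):
  [0→0.5]: (21.12+20.21)/2 × 0.5 = 10.3325
  [0.5→3.5]: (20.21+15.52)/2 × 3 = 53.595
  [3.5→7.5]: (15.52+10.92)/2 × 4 = 52.88
  Sum = 116.8075 mg/L·h
IV tail: 10.92/0.088 = 124.091; AUC_iv,0→∞ = 116.8075 + 124.091 = 240.8985 mg/L·h
Trapezoidal AUC_0→8.5 (rectal suppository):
  [0→1]: (0.00+28.28)/2 × 1 = 14.14
  [1→1.5]: (28.28+35.87)/2 × 0.5 = 16.0375
  [1.5→2.5]: (35.87+43.56)/2 × 1 = 39.715
  [2.5→8.5]: (43.56+33.81)/2 × 6 = 232.11
  Sum = 302.0025 mg/L·h
rectal suppository tail: 33.81/0.088 = 384.205; AUC_ev,0→∞ = 302.0025 + 384.205 = 686.2075 mg/L·h
F = (AUC_ev/D_ev)/(AUC_iv/D_iv) = (686.2075/400)/(240.8985/100) = 1.71552/2.408985 = 0.7121

F = 0.712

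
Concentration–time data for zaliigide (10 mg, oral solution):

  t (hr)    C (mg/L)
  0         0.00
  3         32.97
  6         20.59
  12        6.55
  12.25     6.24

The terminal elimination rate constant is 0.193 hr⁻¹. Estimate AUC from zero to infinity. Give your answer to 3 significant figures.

Trapezoidal AUC_0→12.25:
  [0→3]: (0.00+32.97)/2 × 3 = 49.455
  [3→6]: (32.97+20.59)/2 × 3 = 80.34
  [6→12]: (20.59+6.55)/2 × 6 = 81.42
  [12→12.25]: (6.55+6.24)/2 × 0.25 = 1.59875
  Sum = 212.81375 mg/L·hr
Extrapolated tail: C_last / k_e = 6.24 / 0.193 = 32.332
AUC_0→∞ = 212.81375 + 32.332 = 245.14575 mg/L·hr

AUC = 245 mg/L·hr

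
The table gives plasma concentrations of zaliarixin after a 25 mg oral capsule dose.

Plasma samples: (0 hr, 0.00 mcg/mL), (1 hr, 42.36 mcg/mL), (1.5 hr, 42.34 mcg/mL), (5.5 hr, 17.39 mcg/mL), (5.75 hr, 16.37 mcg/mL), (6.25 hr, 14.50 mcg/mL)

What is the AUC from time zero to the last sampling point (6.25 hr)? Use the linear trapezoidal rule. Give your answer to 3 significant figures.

Trapezoidal AUC_0→6.25:
  [0→1]: (0.00+42.36)/2 × 1 = 21.18
  [1→1.5]: (42.36+42.34)/2 × 0.5 = 21.175
  [1.5→5.5]: (42.34+17.39)/2 × 4 = 119.46
  [5.5→5.75]: (17.39+16.37)/2 × 0.25 = 4.22
  [5.75→6.25]: (16.37+14.50)/2 × 0.5 = 7.7175
  Sum = 173.7525 mcg/mL·hr

AUC = 174 mcg/mL·hr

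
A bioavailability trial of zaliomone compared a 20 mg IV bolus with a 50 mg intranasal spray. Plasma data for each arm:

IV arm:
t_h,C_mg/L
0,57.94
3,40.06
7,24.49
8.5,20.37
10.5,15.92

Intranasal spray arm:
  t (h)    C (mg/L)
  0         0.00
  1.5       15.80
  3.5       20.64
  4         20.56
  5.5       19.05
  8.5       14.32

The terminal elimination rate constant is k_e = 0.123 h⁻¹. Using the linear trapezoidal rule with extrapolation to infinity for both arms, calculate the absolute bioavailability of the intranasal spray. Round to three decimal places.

F = 0.214

Trapezoidal AUC_0→10.5 (IV):
  [0→3]: (57.94+40.06)/2 × 3 = 147.0
  [3→7]: (40.06+24.49)/2 × 4 = 129.1
  [7→8.5]: (24.49+20.37)/2 × 1.5 = 33.645
  [8.5→10.5]: (20.37+15.92)/2 × 2 = 36.29
  Sum = 346.035 mg/L·h
IV tail: 15.92/0.123 = 129.431; AUC_iv,0→∞ = 346.035 + 129.431 = 475.466 mg/L·h
Trapezoidal AUC_0→8.5 (intranasal spray):
  [0→1.5]: (0.00+15.80)/2 × 1.5 = 11.85
  [1.5→3.5]: (15.80+20.64)/2 × 2 = 36.44
  [3.5→4]: (20.64+20.56)/2 × 0.5 = 10.3
  [4→5.5]: (20.56+19.05)/2 × 1.5 = 29.7075
  [5.5→8.5]: (19.05+14.32)/2 × 3 = 50.055
  Sum = 138.3525 mg/L·h
intranasal spray tail: 14.32/0.123 = 116.423; AUC_ev,0→∞ = 138.3525 + 116.423 = 254.7755 mg/L·h
F = (AUC_ev/D_ev)/(AUC_iv/D_iv) = (254.7755/50)/(475.466/20) = 5.09551/23.7733 = 0.2143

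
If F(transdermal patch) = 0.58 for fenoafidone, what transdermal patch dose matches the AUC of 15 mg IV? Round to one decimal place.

For equal systemic exposure: F × D_ev = D_iv
D_ev = D_iv / F = 15 / 0.58 = 25.8621 mg

D_transdermal = 25.9 mg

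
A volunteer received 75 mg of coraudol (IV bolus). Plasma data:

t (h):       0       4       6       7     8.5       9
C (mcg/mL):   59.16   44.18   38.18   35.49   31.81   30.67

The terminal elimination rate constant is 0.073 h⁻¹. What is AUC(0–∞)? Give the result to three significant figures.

Trapezoidal AUC_0→9:
  [0→4]: (59.16+44.18)/2 × 4 = 206.68
  [4→6]: (44.18+38.18)/2 × 2 = 82.36
  [6→7]: (38.18+35.49)/2 × 1 = 36.835
  [7→8.5]: (35.49+31.81)/2 × 1.5 = 50.475
  [8.5→9]: (31.81+30.67)/2 × 0.5 = 15.62
  Sum = 391.97 mcg/mL·h
Extrapolated tail: C_last / k_e = 30.67 / 0.073 = 420.137
AUC_0→∞ = 391.97 + 420.137 = 812.107 mcg/mL·h

AUC = 812 mcg/mL·h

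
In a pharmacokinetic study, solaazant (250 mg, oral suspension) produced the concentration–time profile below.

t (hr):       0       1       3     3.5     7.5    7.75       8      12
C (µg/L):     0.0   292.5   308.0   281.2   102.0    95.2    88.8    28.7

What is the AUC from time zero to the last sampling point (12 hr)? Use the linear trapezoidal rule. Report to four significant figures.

AUC = 1943 µg/L·hr

Trapezoidal AUC_0→12:
  [0→1]: (0.0+292.5)/2 × 1 = 146.25
  [1→3]: (292.5+308.0)/2 × 2 = 600.5
  [3→3.5]: (308.0+281.2)/2 × 0.5 = 147.3
  [3.5→7.5]: (281.2+102.0)/2 × 4 = 766.4
  [7.5→7.75]: (102.0+95.2)/2 × 0.25 = 24.65
  [7.75→8]: (95.2+88.8)/2 × 0.25 = 23.0
  [8→12]: (88.8+28.7)/2 × 4 = 235.0
  Sum = 1943.1 µg/L·hr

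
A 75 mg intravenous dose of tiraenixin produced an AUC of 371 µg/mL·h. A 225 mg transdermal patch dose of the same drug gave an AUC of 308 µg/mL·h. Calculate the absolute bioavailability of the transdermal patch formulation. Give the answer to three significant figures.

F = 0.277

F = (AUC_ev / D_ev) / (AUC_iv / D_iv)
  = (308/225) / (371/75)
  = 1.36889 / 4.94667 = 0.2767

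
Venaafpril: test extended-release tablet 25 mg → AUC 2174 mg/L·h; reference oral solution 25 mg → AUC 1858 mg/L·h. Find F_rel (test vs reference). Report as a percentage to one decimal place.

F_rel = (AUC_test/D_test) / (AUC_ref/D_ref)
      = (2174/25) / (1858/25)
      = 86.96 / 74.32 = 1.1701 = 117.01%

F_rel = 117.0%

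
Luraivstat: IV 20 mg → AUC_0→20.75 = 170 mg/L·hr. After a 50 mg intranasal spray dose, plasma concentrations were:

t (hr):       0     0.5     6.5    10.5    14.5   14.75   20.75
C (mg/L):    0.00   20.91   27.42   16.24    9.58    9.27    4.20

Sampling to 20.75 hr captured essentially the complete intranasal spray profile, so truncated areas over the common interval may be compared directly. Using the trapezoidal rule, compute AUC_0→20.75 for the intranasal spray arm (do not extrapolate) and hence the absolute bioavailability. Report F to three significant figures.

Trapezoidal AUC_0→20.75 (intranasal spray):
  [0→0.5]: (0.00+20.91)/2 × 0.5 = 5.2275
  [0.5→6.5]: (20.91+27.42)/2 × 6 = 144.99
  [6.5→10.5]: (27.42+16.24)/2 × 4 = 87.32
  [10.5→14.5]: (16.24+9.58)/2 × 4 = 51.64
  [14.5→14.75]: (9.58+9.27)/2 × 0.25 = 2.35625
  [14.75→20.75]: (9.27+4.20)/2 × 6 = 40.41
  Sum = 331.94375 mg/L·hr
F = (AUC_ev/D_ev)/(AUC_iv/D_iv) = (331.94375/50)/(170/20) = 6.638875/8.5 = 0.7810

F = 0.781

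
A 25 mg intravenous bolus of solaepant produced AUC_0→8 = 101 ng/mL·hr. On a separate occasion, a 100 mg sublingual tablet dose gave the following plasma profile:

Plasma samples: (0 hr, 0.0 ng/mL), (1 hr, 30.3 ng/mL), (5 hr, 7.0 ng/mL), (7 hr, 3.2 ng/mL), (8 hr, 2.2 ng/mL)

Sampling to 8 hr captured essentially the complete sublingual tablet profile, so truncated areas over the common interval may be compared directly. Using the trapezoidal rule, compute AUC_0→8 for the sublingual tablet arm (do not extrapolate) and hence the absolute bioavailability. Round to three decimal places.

Trapezoidal AUC_0→8 (sublingual tablet):
  [0→1]: (0.0+30.3)/2 × 1 = 15.15
  [1→5]: (30.3+7.0)/2 × 4 = 74.6
  [5→7]: (7.0+3.2)/2 × 2 = 10.2
  [7→8]: (3.2+2.2)/2 × 1 = 2.7
  Sum = 102.65 ng/mL·hr
F = (AUC_ev/D_ev)/(AUC_iv/D_iv) = (102.65/100)/(101/25) = 1.0265/4.04 = 0.2541

F = 0.254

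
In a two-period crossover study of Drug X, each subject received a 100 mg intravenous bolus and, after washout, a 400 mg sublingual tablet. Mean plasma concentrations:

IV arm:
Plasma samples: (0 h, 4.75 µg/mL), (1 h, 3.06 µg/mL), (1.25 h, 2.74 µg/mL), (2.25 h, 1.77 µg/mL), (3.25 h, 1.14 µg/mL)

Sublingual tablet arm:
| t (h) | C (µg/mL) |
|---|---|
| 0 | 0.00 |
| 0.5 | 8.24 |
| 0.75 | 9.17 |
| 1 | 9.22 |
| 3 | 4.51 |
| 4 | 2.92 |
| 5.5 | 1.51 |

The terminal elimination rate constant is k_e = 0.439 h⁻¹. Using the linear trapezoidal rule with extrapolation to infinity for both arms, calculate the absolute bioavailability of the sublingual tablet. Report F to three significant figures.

F = 0.703

Trapezoidal AUC_0→3.25 (IV):
  [0→1]: (4.75+3.06)/2 × 1 = 3.905
  [1→1.25]: (3.06+2.74)/2 × 0.25 = 0.725
  [1.25→2.25]: (2.74+1.77)/2 × 1 = 2.255
  [2.25→3.25]: (1.77+1.14)/2 × 1 = 1.455
  Sum = 8.34 µg/mL·h
IV tail: 1.14/0.439 = 2.597; AUC_iv,0→∞ = 8.34 + 2.597 = 10.937 µg/mL·h
Trapezoidal AUC_0→5.5 (sublingual tablet):
  [0→0.5]: (0.00+8.24)/2 × 0.5 = 2.06
  [0.5→0.75]: (8.24+9.17)/2 × 0.25 = 2.17625
  [0.75→1]: (9.17+9.22)/2 × 0.25 = 2.29875
  [1→3]: (9.22+4.51)/2 × 2 = 13.73
  [3→4]: (4.51+2.92)/2 × 1 = 3.715
  [4→5.5]: (2.92+1.51)/2 × 1.5 = 3.3225
  Sum = 27.3025 µg/mL·h
sublingual tablet tail: 1.51/0.439 = 3.440; AUC_ev,0→∞ = 27.3025 + 3.440 = 30.7425 µg/mL·h
F = (AUC_ev/D_ev)/(AUC_iv/D_iv) = (30.7425/400)/(10.937/100) = 0.07685625/0.10937 = 0.7027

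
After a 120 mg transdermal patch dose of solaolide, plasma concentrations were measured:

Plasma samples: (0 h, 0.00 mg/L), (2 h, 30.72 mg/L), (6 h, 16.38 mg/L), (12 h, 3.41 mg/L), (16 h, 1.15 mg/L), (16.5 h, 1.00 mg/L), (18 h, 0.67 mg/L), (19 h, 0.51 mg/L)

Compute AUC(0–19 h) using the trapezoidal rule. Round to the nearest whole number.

AUC = 196 mg/L·h

Trapezoidal AUC_0→19:
  [0→2]: (0.00+30.72)/2 × 2 = 30.72
  [2→6]: (30.72+16.38)/2 × 4 = 94.2
  [6→12]: (16.38+3.41)/2 × 6 = 59.37
  [12→16]: (3.41+1.15)/2 × 4 = 9.12
  [16→16.5]: (1.15+1.00)/2 × 0.5 = 0.5375
  [16.5→18]: (1.00+0.67)/2 × 1.5 = 1.2525
  [18→19]: (0.67+0.51)/2 × 1 = 0.59
  Sum = 195.79 mg/L·h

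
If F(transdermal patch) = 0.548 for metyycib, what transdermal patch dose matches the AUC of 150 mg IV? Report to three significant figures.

For equal systemic exposure: F × D_ev = D_iv
D_ev = D_iv / F = 150 / 0.548 = 273.723 mg

D_transdermal = 274 mg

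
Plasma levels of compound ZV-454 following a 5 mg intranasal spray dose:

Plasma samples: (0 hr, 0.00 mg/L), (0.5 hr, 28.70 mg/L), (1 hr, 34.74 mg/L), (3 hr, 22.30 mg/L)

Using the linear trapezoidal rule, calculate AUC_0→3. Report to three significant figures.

Trapezoidal AUC_0→3:
  [0→0.5]: (0.00+28.70)/2 × 0.5 = 7.175
  [0.5→1]: (28.70+34.74)/2 × 0.5 = 15.86
  [1→3]: (34.74+22.30)/2 × 2 = 57.04
  Sum = 80.075 mg/L·hr

AUC = 80.1 mg/L·hr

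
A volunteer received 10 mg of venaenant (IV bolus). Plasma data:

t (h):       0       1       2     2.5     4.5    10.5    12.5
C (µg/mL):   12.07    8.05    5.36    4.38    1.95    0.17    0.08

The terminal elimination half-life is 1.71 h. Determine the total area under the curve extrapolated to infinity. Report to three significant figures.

AUC = 32.3 µg/mL·h

Trapezoidal AUC_0→12.5:
  [0→1]: (12.07+8.05)/2 × 1 = 10.06
  [1→2]: (8.05+5.36)/2 × 1 = 6.705
  [2→2.5]: (5.36+4.38)/2 × 0.5 = 2.435
  [2.5→4.5]: (4.38+1.95)/2 × 2 = 6.33
  [4.5→10.5]: (1.95+0.17)/2 × 6 = 6.36
  [10.5→12.5]: (0.17+0.08)/2 × 2 = 0.25
  Sum = 32.14 µg/mL·h
k_e = ln2 / t½ = 0.693147 / 1.71 = 0.4053 h^-1
Extrapolated tail: C_last / k_e = 0.08 / 0.4053 = 0.197
AUC_0→∞ = 32.14 + 0.197 = 32.337 µg/mL·h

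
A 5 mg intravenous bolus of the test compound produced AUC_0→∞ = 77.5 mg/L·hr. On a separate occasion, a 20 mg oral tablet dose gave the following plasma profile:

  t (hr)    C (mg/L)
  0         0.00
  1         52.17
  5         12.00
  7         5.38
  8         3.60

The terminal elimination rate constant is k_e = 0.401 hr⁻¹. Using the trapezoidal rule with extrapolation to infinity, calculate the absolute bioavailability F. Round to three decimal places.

F = 0.598

Trapezoidal AUC_0→8 (oral tablet):
  [0→1]: (0.00+52.17)/2 × 1 = 26.085
  [1→5]: (52.17+12.00)/2 × 4 = 128.34
  [5→7]: (12.00+5.38)/2 × 2 = 17.38
  [7→8]: (5.38+3.60)/2 × 1 = 4.49
  Sum = 176.295 mg/L·hr
Tail: C_last/k_e = 3.60/0.401 = 8.978
AUC_0→∞ (oral tablet) = 176.295 + 8.978 = 185.273 mg/L·hr
F = (AUC_ev/D_ev)/(AUC_iv/D_iv) = (185.273/20)/(77.5/5) = 9.26365/15.5 = 0.5977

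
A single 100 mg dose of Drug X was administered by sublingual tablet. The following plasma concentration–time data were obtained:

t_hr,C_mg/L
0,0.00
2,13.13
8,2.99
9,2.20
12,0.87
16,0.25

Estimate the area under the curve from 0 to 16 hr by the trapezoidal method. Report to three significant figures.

Trapezoidal AUC_0→16:
  [0→2]: (0.00+13.13)/2 × 2 = 13.13
  [2→8]: (13.13+2.99)/2 × 6 = 48.36
  [8→9]: (2.99+2.20)/2 × 1 = 2.595
  [9→12]: (2.20+0.87)/2 × 3 = 4.605
  [12→16]: (0.87+0.25)/2 × 4 = 2.24
  Sum = 70.93 mg/L·hr

AUC = 70.9 mg/L·hr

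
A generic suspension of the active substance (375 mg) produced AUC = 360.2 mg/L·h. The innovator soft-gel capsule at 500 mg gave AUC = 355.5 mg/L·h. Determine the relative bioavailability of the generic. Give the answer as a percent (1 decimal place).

F_rel = (AUC_test/D_test) / (AUC_ref/D_ref)
      = (360.2/375) / (355.5/500)
      = 0.960533 / 0.711 = 1.3510 = 135.10%

F_rel = 135.1%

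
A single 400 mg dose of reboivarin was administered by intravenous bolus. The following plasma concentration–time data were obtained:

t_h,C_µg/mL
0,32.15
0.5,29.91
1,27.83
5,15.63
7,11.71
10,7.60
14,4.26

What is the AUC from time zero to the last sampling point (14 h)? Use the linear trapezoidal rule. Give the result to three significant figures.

AUC = 197 µg/mL·h

Trapezoidal AUC_0→14:
  [0→0.5]: (32.15+29.91)/2 × 0.5 = 15.515
  [0.5→1]: (29.91+27.83)/2 × 0.5 = 14.435
  [1→5]: (27.83+15.63)/2 × 4 = 86.92
  [5→7]: (15.63+11.71)/2 × 2 = 27.34
  [7→10]: (11.71+7.60)/2 × 3 = 28.965
  [10→14]: (7.60+4.26)/2 × 4 = 23.72
  Sum = 196.895 µg/mL·h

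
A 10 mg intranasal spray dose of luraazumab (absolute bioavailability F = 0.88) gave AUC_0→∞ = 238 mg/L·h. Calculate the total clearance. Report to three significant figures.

CL = F × Dose / AUC_0→∞
   = 0.88 × 10 / 238 = 0.0369748 L/h

CL = 0.0370 L/h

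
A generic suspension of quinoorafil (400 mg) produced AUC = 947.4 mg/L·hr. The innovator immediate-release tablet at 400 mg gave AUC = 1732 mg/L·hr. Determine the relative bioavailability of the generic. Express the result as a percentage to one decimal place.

F_rel = 54.7%

F_rel = (AUC_test/D_test) / (AUC_ref/D_ref)
      = (947.4/400) / (1732/400)
      = 2.3685 / 4.33 = 0.5470 = 54.70%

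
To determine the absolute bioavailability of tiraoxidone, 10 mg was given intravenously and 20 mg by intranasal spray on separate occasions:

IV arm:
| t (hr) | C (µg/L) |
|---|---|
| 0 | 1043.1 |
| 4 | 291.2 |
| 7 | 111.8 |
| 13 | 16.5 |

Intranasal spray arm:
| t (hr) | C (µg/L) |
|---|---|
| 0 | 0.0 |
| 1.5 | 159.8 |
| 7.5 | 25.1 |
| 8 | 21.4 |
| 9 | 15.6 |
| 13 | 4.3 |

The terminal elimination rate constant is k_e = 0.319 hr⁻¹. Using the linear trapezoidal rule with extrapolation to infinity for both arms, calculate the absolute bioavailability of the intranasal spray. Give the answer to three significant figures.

Trapezoidal AUC_0→13 (IV):
  [0→4]: (1043.1+291.2)/2 × 4 = 2668.6
  [4→7]: (291.2+111.8)/2 × 3 = 604.5
  [7→13]: (111.8+16.5)/2 × 6 = 384.9
  Sum = 3658.0 µg/L·hr
IV tail: 16.5/0.319 = 51.724; AUC_iv,0→∞ = 3658.0 + 51.724 = 3709.724 µg/L·hr
Trapezoidal AUC_0→13 (intranasal spray):
  [0→1.5]: (0.0+159.8)/2 × 1.5 = 119.85
  [1.5→7.5]: (159.8+25.1)/2 × 6 = 554.7
  [7.5→8]: (25.1+21.4)/2 × 0.5 = 11.625
  [8→9]: (21.4+15.6)/2 × 1 = 18.5
  [9→13]: (15.6+4.3)/2 × 4 = 39.8
  Sum = 744.475 µg/L·hr
intranasal spray tail: 4.3/0.319 = 13.480; AUC_ev,0→∞ = 744.475 + 13.480 = 757.955 µg/L·hr
F = (AUC_ev/D_ev)/(AUC_iv/D_iv) = (757.955/20)/(3709.724/10) = 37.89775/370.9724 = 0.1022

F = 0.102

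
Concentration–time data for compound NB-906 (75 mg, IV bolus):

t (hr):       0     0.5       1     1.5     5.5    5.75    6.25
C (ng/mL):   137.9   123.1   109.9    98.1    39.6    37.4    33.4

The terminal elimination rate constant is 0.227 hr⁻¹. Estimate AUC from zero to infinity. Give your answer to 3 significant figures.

Trapezoidal AUC_0→6.25:
  [0→0.5]: (137.9+123.1)/2 × 0.5 = 65.25
  [0.5→1]: (123.1+109.9)/2 × 0.5 = 58.25
  [1→1.5]: (109.9+98.1)/2 × 0.5 = 52.0
  [1.5→5.5]: (98.1+39.6)/2 × 4 = 275.4
  [5.5→5.75]: (39.6+37.4)/2 × 0.25 = 9.625
  [5.75→6.25]: (37.4+33.4)/2 × 0.5 = 17.7
  Sum = 478.225 ng/mL·hr
Extrapolated tail: C_last / k_e = 33.4 / 0.227 = 147.137
AUC_0→∞ = 478.225 + 147.137 = 625.362 ng/mL·hr

AUC = 625 ng/mL·hr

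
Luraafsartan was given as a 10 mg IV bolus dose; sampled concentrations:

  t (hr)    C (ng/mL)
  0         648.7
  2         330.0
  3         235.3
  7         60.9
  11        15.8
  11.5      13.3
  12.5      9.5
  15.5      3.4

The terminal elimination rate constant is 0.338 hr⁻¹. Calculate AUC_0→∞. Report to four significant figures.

AUC = 2055 ng/mL·hr

Trapezoidal AUC_0→15.5:
  [0→2]: (648.7+330.0)/2 × 2 = 978.7
  [2→3]: (330.0+235.3)/2 × 1 = 282.65
  [3→7]: (235.3+60.9)/2 × 4 = 592.4
  [7→11]: (60.9+15.8)/2 × 4 = 153.4
  [11→11.5]: (15.8+13.3)/2 × 0.5 = 7.275
  [11.5→12.5]: (13.3+9.5)/2 × 1 = 11.4
  [12.5→15.5]: (9.5+3.4)/2 × 3 = 19.35
  Sum = 2045.175 ng/mL·hr
Extrapolated tail: C_last / k_e = 3.4 / 0.338 = 10.059
AUC_0→∞ = 2045.175 + 10.059 = 2055.234 ng/mL·hr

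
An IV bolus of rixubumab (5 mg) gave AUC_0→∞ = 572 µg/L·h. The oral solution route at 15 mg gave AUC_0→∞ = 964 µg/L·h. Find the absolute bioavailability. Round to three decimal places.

F = (AUC_ev / D_ev) / (AUC_iv / D_iv)
  = (964/15) / (572/5)
  = 64.2667 / 114.4 = 0.5618

F = 0.562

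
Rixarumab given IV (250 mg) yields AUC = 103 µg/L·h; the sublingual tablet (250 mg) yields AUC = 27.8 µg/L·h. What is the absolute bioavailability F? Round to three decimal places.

F = (AUC_ev / D_ev) / (AUC_iv / D_iv)
  = (27.8/250) / (103/250)
  = 0.1112 / 0.412 = 0.2699

F = 0.270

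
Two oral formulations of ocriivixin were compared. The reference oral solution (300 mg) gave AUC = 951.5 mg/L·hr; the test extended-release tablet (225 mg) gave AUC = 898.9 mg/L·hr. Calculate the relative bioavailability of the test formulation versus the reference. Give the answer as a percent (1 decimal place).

F_rel = 126.0%

F_rel = (AUC_test/D_test) / (AUC_ref/D_ref)
      = (898.9/225) / (951.5/300)
      = 3.99511 / 3.17167 = 1.2596 = 125.96%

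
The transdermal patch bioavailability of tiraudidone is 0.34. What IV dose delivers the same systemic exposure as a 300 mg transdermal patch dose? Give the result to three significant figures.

Systemic exposure from an extravascular dose = F × D_ev, so the equivalent IV dose is F × D_ev.
D_iv = F × D_ev = 0.34 × 300 = 102 mg

D_iv = 102 mg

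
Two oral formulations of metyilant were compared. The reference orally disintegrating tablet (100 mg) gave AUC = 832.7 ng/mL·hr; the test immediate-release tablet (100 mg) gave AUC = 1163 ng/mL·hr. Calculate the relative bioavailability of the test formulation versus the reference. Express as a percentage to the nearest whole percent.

F_rel = 140%

F_rel = (AUC_test/D_test) / (AUC_ref/D_ref)
      = (1163/100) / (832.7/100)
      = 11.63 / 8.327 = 1.3967 = 139.67%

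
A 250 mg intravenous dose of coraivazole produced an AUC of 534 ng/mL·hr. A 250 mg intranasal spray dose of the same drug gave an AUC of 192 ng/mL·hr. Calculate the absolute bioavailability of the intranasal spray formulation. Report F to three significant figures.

F = (AUC_ev / D_ev) / (AUC_iv / D_iv)
  = (192/250) / (534/250)
  = 0.768 / 2.136 = 0.3596

F = 0.360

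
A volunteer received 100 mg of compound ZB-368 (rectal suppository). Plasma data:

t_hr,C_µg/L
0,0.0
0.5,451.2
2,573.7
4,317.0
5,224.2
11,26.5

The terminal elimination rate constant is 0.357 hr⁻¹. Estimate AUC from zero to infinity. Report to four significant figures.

AUC = 2869 µg/L·hr

Trapezoidal AUC_0→11:
  [0→0.5]: (0.0+451.2)/2 × 0.5 = 112.8
  [0.5→2]: (451.2+573.7)/2 × 1.5 = 768.675
  [2→4]: (573.7+317.0)/2 × 2 = 890.7
  [4→5]: (317.0+224.2)/2 × 1 = 270.6
  [5→11]: (224.2+26.5)/2 × 6 = 752.1
  Sum = 2794.875 µg/L·hr
Extrapolated tail: C_last / k_e = 26.5 / 0.357 = 74.230
AUC_0→∞ = 2794.875 + 74.230 = 2869.105 µg/L·hr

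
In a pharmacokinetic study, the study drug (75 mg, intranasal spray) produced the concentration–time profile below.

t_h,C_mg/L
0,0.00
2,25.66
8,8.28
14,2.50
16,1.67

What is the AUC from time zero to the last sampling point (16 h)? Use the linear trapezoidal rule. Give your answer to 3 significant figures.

Trapezoidal AUC_0→16:
  [0→2]: (0.00+25.66)/2 × 2 = 25.66
  [2→8]: (25.66+8.28)/2 × 6 = 101.82
  [8→14]: (8.28+2.50)/2 × 6 = 32.34
  [14→16]: (2.50+1.67)/2 × 2 = 4.17
  Sum = 163.99 mg/L·h

AUC = 164 mg/L·h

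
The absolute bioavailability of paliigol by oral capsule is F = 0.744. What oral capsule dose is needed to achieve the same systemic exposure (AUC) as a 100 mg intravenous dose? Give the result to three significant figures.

For equal systemic exposure: F × D_ev = D_iv
D_ev = D_iv / F = 100 / 0.744 = 134.409 mg

D_oral = 134 mg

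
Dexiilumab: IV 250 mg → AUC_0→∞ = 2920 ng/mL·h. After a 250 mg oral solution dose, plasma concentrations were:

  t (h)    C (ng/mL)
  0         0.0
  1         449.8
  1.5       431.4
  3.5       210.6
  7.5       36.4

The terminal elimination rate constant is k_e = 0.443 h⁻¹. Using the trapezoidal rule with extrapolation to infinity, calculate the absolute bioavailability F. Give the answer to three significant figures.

Trapezoidal AUC_0→7.5 (oral solution):
  [0→1]: (0.0+449.8)/2 × 1 = 224.9
  [1→1.5]: (449.8+431.4)/2 × 0.5 = 220.3
  [1.5→3.5]: (431.4+210.6)/2 × 2 = 642.0
  [3.5→7.5]: (210.6+36.4)/2 × 4 = 494.0
  Sum = 1581.2 ng/mL·h
Tail: C_last/k_e = 36.4/0.443 = 82.167
AUC_0→∞ (oral solution) = 1581.2 + 82.167 = 1663.367 ng/mL·h
F = (AUC_ev/D_ev)/(AUC_iv/D_iv) = (1663.367/250)/(2920/250) = 6.653468/11.68 = 0.5696

F = 0.570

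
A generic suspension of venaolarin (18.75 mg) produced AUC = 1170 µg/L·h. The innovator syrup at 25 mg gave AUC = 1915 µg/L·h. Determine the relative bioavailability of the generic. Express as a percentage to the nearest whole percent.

F_rel = 81%

F_rel = (AUC_test/D_test) / (AUC_ref/D_ref)
      = (1170/18.75) / (1915/25)
      = 62.4 / 76.6 = 0.8146 = 81.46%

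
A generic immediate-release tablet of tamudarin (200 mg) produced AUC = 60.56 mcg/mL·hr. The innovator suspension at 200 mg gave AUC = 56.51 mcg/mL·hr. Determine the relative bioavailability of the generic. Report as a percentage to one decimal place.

F_rel = (AUC_test/D_test) / (AUC_ref/D_ref)
      = (60.56/200) / (56.51/200)
      = 0.3028 / 0.28255 = 1.0717 = 107.17%

F_rel = 107.2%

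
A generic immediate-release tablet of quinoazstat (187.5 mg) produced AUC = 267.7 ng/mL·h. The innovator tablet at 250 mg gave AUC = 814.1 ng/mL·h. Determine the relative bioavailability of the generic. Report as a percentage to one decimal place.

F_rel = 43.8%

F_rel = (AUC_test/D_test) / (AUC_ref/D_ref)
      = (267.7/187.5) / (814.1/250)
      = 1.42773 / 3.2564 = 0.4384 = 43.84%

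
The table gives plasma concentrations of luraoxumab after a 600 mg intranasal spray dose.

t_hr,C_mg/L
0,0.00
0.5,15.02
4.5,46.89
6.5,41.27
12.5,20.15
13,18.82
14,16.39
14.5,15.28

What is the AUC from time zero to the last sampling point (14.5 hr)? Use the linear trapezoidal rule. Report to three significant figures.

AUC = 435 mg/L·hr

Trapezoidal AUC_0→14.5:
  [0→0.5]: (0.00+15.02)/2 × 0.5 = 3.755
  [0.5→4.5]: (15.02+46.89)/2 × 4 = 123.82
  [4.5→6.5]: (46.89+41.27)/2 × 2 = 88.16
  [6.5→12.5]: (41.27+20.15)/2 × 6 = 184.26
  [12.5→13]: (20.15+18.82)/2 × 0.5 = 9.7425
  [13→14]: (18.82+16.39)/2 × 1 = 17.605
  [14→14.5]: (16.39+15.28)/2 × 0.5 = 7.9175
  Sum = 435.26 mg/L·hr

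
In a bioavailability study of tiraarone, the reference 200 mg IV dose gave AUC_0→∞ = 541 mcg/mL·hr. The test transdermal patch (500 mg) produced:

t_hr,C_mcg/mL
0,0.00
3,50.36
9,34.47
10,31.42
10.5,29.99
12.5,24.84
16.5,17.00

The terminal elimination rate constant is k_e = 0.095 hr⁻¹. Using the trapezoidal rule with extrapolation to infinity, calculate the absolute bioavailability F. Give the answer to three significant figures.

Trapezoidal AUC_0→16.5 (transdermal patch):
  [0→3]: (0.00+50.36)/2 × 3 = 75.54
  [3→9]: (50.36+34.47)/2 × 6 = 254.49
  [9→10]: (34.47+31.42)/2 × 1 = 32.945
  [10→10.5]: (31.42+29.99)/2 × 0.5 = 15.3525
  [10.5→12.5]: (29.99+24.84)/2 × 2 = 54.83
  [12.5→16.5]: (24.84+17.00)/2 × 4 = 83.68
  Sum = 516.8375 mcg/mL·hr
Tail: C_last/k_e = 17.00/0.095 = 178.947
AUC_0→∞ (transdermal patch) = 516.8375 + 178.947 = 695.7845 mcg/mL·hr
F = (AUC_ev/D_ev)/(AUC_iv/D_iv) = (695.7845/500)/(541/200) = 1.391569/2.705 = 0.5144

F = 0.514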